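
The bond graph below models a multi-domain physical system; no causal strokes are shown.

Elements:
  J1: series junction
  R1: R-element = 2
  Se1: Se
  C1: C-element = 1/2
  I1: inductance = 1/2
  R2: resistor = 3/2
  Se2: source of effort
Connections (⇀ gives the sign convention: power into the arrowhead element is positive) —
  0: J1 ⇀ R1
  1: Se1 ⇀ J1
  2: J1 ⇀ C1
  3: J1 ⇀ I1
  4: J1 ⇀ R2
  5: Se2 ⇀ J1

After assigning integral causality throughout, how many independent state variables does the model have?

2  (C1, I1 all integral)

bond 1 stroke→J1  (Se1 fixes effort; stroke away)
bond 5 stroke→J1  (Se2 (Se) sets effort on bond)
bond 2 stroke→J1  (prefer integral on C1)
bond 3 stroke→I1  (I1 integral (f out))
bond 0 stroke→J1  (J1 flow already set via bond 3)
bond 4 stroke→J1  (J1: bond 3 brought flow, rest push out)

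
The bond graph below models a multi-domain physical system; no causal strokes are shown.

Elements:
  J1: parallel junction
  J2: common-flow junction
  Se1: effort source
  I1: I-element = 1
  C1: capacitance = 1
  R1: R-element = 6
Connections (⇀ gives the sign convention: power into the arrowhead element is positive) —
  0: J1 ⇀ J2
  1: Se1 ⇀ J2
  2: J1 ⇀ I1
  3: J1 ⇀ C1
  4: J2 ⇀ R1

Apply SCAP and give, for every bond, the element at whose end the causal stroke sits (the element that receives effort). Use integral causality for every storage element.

β1 →J2  (Se1: effort source, stroke at far end)
β2 →I1  (I1 integral (f out))
β3 →J1  (prefer integral on C1)
β0 →J2  (J1 effort already set via bond 3)
β4 →R1  (J2: last free bond brings flow in)

#0 stroke at J2
#1 stroke at J2
#2 stroke at I1
#3 stroke at J1
#4 stroke at R1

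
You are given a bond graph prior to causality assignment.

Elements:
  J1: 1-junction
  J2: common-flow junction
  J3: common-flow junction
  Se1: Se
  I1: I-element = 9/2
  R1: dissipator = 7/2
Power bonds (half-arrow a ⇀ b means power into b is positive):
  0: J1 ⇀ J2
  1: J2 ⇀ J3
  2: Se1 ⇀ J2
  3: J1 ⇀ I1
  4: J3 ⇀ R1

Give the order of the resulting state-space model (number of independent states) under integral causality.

b2 |J2  (Se1 (Se) sets effort on bond)
b3 |I1  (prefer integral on I1)
b0 |J1  (J1: bond 3 brought flow, rest push out)
b1 |J2  (common-f at J2 fixed by 0)
b4 |J3  (J3: bond 1 brought flow, rest push out)

1  (I1 all integral)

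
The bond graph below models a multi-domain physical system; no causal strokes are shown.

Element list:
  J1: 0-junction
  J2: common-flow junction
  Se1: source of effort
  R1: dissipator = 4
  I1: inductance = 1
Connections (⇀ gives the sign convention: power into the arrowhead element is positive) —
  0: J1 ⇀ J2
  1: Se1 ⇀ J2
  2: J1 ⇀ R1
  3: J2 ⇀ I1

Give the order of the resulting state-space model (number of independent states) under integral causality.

#1 stroke→J2  (Se1 fixes effort; stroke away)
#3 stroke→I1  (I1 integral (f out))
#0 stroke→J2  (1-jn J2 has f-setter on 3)
#2 stroke→J1  (only one effort-in slot at J1)

1  (I1 all integral)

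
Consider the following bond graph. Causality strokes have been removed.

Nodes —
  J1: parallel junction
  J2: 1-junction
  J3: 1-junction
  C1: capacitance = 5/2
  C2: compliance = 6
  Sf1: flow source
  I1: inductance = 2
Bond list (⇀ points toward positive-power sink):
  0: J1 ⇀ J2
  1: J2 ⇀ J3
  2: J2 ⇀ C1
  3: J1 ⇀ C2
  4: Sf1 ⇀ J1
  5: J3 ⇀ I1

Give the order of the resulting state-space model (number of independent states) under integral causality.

3  (C1, C2, I1 all integral)

b4 stroke→Sf1  (source Sf1 imposes f)
b2 stroke→J2  (C1 outputs effort q/C1)
b3 stroke→J1  (C2 outputs effort q/C2)
b0 stroke→J2  (J1: bond 3 brought effort, rest push out)
b1 stroke→J3  (J2 needs exactly one f-in)
b5 stroke→I1  (only one flow-in slot at J3)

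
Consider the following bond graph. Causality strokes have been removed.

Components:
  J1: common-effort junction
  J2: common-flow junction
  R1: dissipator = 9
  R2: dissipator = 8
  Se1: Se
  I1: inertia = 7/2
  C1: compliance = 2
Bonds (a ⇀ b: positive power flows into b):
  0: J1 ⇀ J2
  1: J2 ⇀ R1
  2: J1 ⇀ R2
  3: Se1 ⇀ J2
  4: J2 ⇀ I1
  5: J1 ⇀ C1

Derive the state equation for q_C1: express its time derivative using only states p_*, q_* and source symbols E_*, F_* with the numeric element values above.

dq_C1/dt = -2*p_I1/7 - q_C1/16

b3 stroke→J2  (Se1: effort source, stroke at far end)
b4 stroke→I1  (I1 outputs flow p/I1)
b0 stroke→J2  (J2 flow already set via bond 4)
b1 stroke→J2  (J2: bond 4 brought flow, rest push out)
b5 stroke→J1  (prefer integral on C1)
b2 stroke→R2  (J1 effort already set via bond 5)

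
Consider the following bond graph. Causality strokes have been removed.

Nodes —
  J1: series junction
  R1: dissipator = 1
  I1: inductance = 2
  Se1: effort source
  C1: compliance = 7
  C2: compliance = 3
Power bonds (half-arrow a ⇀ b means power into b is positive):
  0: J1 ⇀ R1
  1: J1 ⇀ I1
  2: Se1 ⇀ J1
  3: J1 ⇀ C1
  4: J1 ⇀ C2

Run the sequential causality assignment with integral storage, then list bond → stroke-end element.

#2 |J1  (Se1: effort source, stroke at far end)
#1 |I1  (prefer integral on I1)
#0 |J1  (J1 flow already set via bond 1)
#3 |J1  (1-jn J1 has f-setter on 1)
#4 |J1  (1-jn J1 has f-setter on 1)

b0 →J1
b1 →I1
b2 →J1
b3 →J1
b4 →J1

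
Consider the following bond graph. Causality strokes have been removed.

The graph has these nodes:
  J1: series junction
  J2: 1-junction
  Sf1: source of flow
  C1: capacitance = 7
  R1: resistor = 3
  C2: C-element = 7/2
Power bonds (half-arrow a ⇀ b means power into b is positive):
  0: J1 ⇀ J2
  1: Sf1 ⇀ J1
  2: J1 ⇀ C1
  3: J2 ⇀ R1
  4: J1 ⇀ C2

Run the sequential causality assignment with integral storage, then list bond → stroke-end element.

#1 |Sf1  (Sf1 fixes flow; stroke at Sf1)
#0 |J1  (1-jn J1 has f-setter on 1)
#2 |J1  (J1: bond 1 brought flow, rest push out)
#4 |J1  (J1: bond 1 brought flow, rest push out)
#3 |J2  (common-f at J2 fixed by 0)

b0 →J1
b1 →Sf1
b2 →J1
b3 →J2
b4 →J1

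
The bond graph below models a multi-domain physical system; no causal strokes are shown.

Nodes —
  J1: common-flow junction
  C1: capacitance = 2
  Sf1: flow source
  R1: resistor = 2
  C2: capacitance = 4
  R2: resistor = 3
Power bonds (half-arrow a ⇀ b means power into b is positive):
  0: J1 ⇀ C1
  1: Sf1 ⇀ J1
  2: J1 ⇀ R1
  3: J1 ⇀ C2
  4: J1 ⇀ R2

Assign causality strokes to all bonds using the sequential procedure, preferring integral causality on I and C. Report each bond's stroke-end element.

#0 stroke→J1
#1 stroke→Sf1
#2 stroke→J1
#3 stroke→J1
#4 stroke→J1

bond 1 →Sf1  (source Sf1 imposes f)
bond 0 →J1  (J1 flow already set via bond 1)
bond 2 →J1  (1-jn J1 has f-setter on 1)
bond 3 →J1  (common-f at J1 fixed by 1)
bond 4 →J1  (J1: bond 1 brought flow, rest push out)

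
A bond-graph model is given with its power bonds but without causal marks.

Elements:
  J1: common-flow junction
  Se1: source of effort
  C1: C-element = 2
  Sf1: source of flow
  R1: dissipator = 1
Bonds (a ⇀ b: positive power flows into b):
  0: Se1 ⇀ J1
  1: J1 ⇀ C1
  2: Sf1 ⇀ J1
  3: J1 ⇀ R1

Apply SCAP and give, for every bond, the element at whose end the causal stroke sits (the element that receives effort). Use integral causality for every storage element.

β0 |J1  (source Se1 imposes e)
β2 |Sf1  (Sf1 fixes flow; stroke at Sf1)
β1 |J1  (1-jn J1 has f-setter on 2)
β3 |J1  (common-f at J1 fixed by 2)

bond 0 stroke at J1
bond 1 stroke at J1
bond 2 stroke at Sf1
bond 3 stroke at J1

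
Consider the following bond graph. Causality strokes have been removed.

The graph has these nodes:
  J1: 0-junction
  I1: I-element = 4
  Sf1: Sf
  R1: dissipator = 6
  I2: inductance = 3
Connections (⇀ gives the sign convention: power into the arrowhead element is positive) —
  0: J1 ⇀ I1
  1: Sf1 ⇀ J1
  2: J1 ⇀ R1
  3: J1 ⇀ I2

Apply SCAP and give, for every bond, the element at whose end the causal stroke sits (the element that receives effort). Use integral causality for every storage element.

bond 1 stroke at Sf1  (Sf1: flow source, stroke at near end)
bond 0 stroke at I1  (I1 integral (f out))
bond 3 stroke at I2  (I2 integral (f out))
bond 2 stroke at J1  (only one effort-in slot at J1)

bond 0 stroke at I1
bond 1 stroke at Sf1
bond 2 stroke at J1
bond 3 stroke at I2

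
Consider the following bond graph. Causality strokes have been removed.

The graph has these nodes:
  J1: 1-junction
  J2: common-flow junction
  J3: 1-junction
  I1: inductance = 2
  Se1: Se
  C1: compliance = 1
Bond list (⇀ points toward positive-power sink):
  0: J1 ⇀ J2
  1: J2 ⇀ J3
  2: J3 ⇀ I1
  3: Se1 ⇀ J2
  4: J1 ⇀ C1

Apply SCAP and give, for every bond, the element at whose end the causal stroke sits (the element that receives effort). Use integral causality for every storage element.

β3 →J2  (Se1: effort source, stroke at far end)
β2 →I1  (I1: I, integral causality)
β1 →J3  (common-f at J3 fixed by 2)
β0 →J2  (J2 flow already set via bond 1)
β4 →J1  (J1: bond 0 brought flow, rest push out)

b0 →J2
b1 →J3
b2 →I1
b3 →J2
b4 →J1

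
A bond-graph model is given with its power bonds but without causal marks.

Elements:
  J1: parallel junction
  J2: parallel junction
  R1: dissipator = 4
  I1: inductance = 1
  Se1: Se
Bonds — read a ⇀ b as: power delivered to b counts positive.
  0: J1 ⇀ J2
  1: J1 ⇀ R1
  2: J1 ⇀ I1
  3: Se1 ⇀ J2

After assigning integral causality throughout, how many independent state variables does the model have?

1  (I1 all integral)

β3 stroke at J2  (source Se1 imposes e)
β0 stroke at J1  (J2 effort already set via bond 3)
β1 stroke at R1  (0-jn J1 has e-setter on 0)
β2 stroke at I1  (0-jn J1 has e-setter on 0)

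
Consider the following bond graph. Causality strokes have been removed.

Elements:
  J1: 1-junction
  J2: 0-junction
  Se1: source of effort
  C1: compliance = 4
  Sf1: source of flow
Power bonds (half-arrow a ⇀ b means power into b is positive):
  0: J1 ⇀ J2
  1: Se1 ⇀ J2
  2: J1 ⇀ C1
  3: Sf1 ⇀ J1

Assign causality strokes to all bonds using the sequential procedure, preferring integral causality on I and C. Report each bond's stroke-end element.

β0 →J1
β1 →J2
β2 →J1
β3 →Sf1

#1 stroke→J2  (Se1: effort source, stroke at far end)
#3 stroke→Sf1  (Sf1 (Sf) sets flow on bond)
#0 stroke→J1  (1-jn J1 has f-setter on 3)
#2 stroke→J1  (1-jn J1 has f-setter on 3)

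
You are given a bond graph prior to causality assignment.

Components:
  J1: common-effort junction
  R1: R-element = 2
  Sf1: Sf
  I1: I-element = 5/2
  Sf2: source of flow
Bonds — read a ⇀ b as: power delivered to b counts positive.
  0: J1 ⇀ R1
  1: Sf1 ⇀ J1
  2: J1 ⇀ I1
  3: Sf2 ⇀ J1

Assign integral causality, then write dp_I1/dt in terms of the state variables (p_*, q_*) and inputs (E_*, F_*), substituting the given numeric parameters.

#1 →Sf1  (Sf1 fixes flow; stroke at Sf1)
#3 →Sf2  (Sf2: flow source, stroke at near end)
#2 →I1  (I1 integral (f out))
#0 →J1  (J1: last free bond brings effort in)

dp_I1/dt = 2*F_Sf1 + 2*F_Sf2 - 4*p_I1/5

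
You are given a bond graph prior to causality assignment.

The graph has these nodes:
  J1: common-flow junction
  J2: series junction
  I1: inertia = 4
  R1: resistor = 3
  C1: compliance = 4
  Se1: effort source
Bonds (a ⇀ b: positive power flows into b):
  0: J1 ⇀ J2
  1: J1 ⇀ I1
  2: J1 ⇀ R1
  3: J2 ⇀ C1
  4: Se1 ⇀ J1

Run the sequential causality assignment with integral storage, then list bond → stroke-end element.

bond 0 |J1
bond 1 |I1
bond 2 |J1
bond 3 |J2
bond 4 |J1

#4 stroke→J1  (Se1: effort source, stroke at far end)
#1 stroke→I1  (I1: I, integral causality)
#0 stroke→J1  (1-jn J1 has f-setter on 1)
#2 stroke→J1  (common-f at J1 fixed by 1)
#3 stroke→J2  (J2: bond 0 brought flow, rest push out)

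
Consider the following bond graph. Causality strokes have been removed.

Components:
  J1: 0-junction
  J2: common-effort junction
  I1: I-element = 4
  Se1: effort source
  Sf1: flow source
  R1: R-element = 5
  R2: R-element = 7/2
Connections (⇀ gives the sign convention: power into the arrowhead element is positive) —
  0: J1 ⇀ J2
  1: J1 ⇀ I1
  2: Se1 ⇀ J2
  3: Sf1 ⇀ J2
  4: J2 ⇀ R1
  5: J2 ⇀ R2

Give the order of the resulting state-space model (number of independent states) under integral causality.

b2 →J2  (Se1: effort source, stroke at far end)
b3 →Sf1  (source Sf1 imposes f)
b0 →J1  (J2: bond 2 brought effort, rest push out)
b4 →R1  (J2: bond 2 brought effort, rest push out)
b5 →R2  (J2 effort already set via bond 2)
b1 →I1  (0-jn J1 has e-setter on 0)

1  (I1 all integral)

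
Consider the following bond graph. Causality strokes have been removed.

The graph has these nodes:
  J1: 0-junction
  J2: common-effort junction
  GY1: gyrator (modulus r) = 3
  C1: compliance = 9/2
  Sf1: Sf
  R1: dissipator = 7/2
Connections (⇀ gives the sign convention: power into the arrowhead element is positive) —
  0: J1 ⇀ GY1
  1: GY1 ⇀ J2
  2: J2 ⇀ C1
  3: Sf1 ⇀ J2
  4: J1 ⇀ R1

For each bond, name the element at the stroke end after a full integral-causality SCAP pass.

bond 3 →Sf1  (source Sf1 imposes f)
bond 2 →J2  (C1 integral (e out))
bond 1 →GY1  (common-e at J2 fixed by 2)
bond 0 →GY1  (GY1: gyrator matches bond 1)
bond 4 →J1  (only one effort-in slot at J1)

bond 0 →GY1
bond 1 →GY1
bond 2 →J2
bond 3 →Sf1
bond 4 →J1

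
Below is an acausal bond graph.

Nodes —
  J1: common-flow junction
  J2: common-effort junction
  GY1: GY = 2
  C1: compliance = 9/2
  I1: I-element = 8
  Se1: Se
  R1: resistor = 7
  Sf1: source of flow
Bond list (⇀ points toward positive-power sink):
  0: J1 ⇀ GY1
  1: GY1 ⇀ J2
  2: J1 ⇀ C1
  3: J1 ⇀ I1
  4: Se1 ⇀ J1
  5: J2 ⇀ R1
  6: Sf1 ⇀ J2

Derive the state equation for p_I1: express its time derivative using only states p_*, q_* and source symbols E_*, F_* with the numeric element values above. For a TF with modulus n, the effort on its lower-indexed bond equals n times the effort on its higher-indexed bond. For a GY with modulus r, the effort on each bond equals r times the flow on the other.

dp_I1/dt = E_Se1 + 2*F_Sf1 - p_I1/14 - 2*q_C1/9

bond 4 |J1  (source Se1 imposes e)
bond 6 |Sf1  (source Sf1 imposes f)
bond 2 |J1  (prefer integral on C1)
bond 3 |I1  (I1: I, integral causality)
bond 0 |J1  (1-jn J1 has f-setter on 3)
bond 1 |J2  (GY GY1: same side as bond 0)
bond 5 |R1  (J2 effort already set via bond 1)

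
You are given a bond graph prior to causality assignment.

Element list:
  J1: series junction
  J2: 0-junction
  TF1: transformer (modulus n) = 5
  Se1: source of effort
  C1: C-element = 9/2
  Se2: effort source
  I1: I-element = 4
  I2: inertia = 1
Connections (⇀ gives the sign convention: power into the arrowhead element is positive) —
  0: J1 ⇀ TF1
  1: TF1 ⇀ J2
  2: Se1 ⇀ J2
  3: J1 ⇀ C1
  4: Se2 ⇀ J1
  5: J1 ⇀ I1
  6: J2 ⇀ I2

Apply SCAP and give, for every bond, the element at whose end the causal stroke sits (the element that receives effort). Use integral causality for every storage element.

#2 |J2  (source Se1 imposes e)
#4 |J1  (Se2: effort source, stroke at far end)
#1 |TF1  (J2: bond 2 brought effort, rest push out)
#6 |I2  (J2 effort already set via bond 2)
#0 |J1  (TF TF1: opposite of bond 1)
#3 |J1  (C1 outputs effort q/C1)
#5 |I1  (closing 1-jn rule on J1)

β0 →J1
β1 →TF1
β2 →J2
β3 →J1
β4 →J1
β5 →I1
β6 →I2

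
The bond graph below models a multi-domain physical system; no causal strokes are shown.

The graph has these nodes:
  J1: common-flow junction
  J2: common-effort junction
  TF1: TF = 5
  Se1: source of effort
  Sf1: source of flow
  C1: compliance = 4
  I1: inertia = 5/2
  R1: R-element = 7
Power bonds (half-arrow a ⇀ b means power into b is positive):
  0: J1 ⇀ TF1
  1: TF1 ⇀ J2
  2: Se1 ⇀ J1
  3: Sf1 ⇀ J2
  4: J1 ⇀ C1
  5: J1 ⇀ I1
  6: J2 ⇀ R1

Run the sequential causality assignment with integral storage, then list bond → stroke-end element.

#0 stroke→J1
#1 stroke→TF1
#2 stroke→J1
#3 stroke→Sf1
#4 stroke→J1
#5 stroke→I1
#6 stroke→J2

bond 2 stroke at J1  (Se1 (Se) sets effort on bond)
bond 3 stroke at Sf1  (Sf1 (Sf) sets flow on bond)
bond 4 stroke at J1  (C1: C, integral causality)
bond 5 stroke at I1  (prefer integral on I1)
bond 0 stroke at J1  (1-jn J1 has f-setter on 5)
bond 1 stroke at TF1  (TF TF1: opposite of bond 0)
bond 6 stroke at J2  (closing 0-jn rule on J2)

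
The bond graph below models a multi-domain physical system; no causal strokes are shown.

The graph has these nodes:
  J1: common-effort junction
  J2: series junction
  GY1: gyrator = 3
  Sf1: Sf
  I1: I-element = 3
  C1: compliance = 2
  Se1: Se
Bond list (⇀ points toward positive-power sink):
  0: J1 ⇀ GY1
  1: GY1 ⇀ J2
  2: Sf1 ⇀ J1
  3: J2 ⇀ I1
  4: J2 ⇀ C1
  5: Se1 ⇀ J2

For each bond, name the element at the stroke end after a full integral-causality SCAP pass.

β2 stroke→Sf1  (Sf1 (Sf) sets flow on bond)
β5 stroke→J2  (Se1 (Se) sets effort on bond)
β0 stroke→J1  (J1 needs exactly one e-in)
β1 stroke→J2  (GY GY1: same side as bond 0)
β3 stroke→I1  (prefer integral on I1)
β4 stroke→J2  (common-f at J2 fixed by 3)

bond 0 →J1
bond 1 →J2
bond 2 →Sf1
bond 3 →I1
bond 4 →J2
bond 5 →J2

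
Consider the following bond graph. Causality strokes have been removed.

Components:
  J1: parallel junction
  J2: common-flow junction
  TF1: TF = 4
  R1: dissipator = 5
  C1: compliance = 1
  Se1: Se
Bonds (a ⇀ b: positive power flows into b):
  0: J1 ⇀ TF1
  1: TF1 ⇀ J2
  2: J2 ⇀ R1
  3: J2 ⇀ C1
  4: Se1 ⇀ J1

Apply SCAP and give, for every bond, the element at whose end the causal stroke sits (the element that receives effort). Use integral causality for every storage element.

b4 stroke at J1  (Se1: effort source, stroke at far end)
b0 stroke at TF1  (J1 effort already set via bond 4)
b1 stroke at J2  (TF TF1: opposite of bond 0)
b3 stroke at J2  (C1 integral (e out))
b2 stroke at R1  (only one flow-in slot at J2)

b0 →TF1
b1 →J2
b2 →R1
b3 →J2
b4 →J1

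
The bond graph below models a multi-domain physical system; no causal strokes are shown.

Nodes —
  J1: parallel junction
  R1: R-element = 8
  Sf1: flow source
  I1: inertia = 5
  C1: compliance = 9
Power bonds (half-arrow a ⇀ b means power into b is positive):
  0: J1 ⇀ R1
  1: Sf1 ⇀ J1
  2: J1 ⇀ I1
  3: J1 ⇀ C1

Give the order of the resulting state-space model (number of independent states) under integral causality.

b1 stroke→Sf1  (Sf1 fixes flow; stroke at Sf1)
b2 stroke→I1  (I1 outputs flow p/I1)
b3 stroke→J1  (prefer integral on C1)
b0 stroke→R1  (J1 effort already set via bond 3)

2  (C1, I1 all integral)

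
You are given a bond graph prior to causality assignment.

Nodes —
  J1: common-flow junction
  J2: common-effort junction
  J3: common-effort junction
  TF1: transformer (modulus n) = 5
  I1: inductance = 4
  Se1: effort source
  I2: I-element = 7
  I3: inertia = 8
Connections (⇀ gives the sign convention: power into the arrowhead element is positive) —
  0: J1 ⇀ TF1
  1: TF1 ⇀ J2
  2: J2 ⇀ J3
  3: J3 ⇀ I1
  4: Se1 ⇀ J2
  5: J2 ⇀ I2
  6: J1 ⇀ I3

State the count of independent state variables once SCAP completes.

3  (I1, I2, I3 all integral)

bond 4 |J2  (Se1 (Se) sets effort on bond)
bond 1 |TF1  (0-jn J2 has e-setter on 4)
bond 2 |J3  (0-jn J2 has e-setter on 4)
bond 5 |I2  (J2 effort already set via bond 4)
bond 3 |I1  (J3: bond 2 brought effort, rest push out)
bond 0 |J1  (TF TF1: opposite of bond 1)
bond 6 |I3  (closing 1-jn rule on J1)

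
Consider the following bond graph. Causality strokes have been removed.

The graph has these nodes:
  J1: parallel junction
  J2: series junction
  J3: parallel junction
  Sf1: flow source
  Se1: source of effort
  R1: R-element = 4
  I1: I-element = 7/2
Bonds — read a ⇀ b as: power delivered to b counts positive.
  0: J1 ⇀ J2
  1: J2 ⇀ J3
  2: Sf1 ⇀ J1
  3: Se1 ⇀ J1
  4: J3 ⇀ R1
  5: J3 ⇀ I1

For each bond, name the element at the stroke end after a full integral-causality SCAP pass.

b0 stroke→J2
b1 stroke→J3
b2 stroke→Sf1
b3 stroke→J1
b4 stroke→R1
b5 stroke→I1

#2 stroke→Sf1  (Sf1 (Sf) sets flow on bond)
#3 stroke→J1  (source Se1 imposes e)
#0 stroke→J2  (common-e at J1 fixed by 3)
#1 stroke→J3  (J2: last free bond brings flow in)
#4 stroke→R1  (0-jn J3 has e-setter on 1)
#5 stroke→I1  (0-jn J3 has e-setter on 1)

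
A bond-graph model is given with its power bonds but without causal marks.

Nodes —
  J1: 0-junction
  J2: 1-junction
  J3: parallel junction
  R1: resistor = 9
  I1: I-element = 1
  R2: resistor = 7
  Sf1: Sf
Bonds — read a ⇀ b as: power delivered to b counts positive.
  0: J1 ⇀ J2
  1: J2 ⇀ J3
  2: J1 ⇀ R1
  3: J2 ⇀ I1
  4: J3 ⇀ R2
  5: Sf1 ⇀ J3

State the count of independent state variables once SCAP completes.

β5 |Sf1  (Sf1 fixes flow; stroke at Sf1)
β3 |I1  (I1 outputs flow p/I1)
β0 |J2  (J2 flow already set via bond 3)
β1 |J2  (J2: bond 3 brought flow, rest push out)
β4 |J3  (J3 needs exactly one e-in)
β2 |J1  (closing 0-jn rule on J1)

1  (I1 all integral)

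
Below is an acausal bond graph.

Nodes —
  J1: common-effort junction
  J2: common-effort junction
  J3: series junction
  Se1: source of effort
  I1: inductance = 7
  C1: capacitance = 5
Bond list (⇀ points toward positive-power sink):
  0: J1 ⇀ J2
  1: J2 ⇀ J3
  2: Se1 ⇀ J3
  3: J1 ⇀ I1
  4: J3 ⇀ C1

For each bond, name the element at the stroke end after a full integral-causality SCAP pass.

#2 stroke at J3  (Se1 (Se) sets effort on bond)
#3 stroke at I1  (I1 integral (f out))
#0 stroke at J1  (closing 0-jn rule on J1)
#1 stroke at J2  (J2 needs exactly one e-in)
#4 stroke at J3  (J3: bond 1 brought flow, rest push out)

#0 →J1
#1 →J2
#2 →J3
#3 →I1
#4 →J3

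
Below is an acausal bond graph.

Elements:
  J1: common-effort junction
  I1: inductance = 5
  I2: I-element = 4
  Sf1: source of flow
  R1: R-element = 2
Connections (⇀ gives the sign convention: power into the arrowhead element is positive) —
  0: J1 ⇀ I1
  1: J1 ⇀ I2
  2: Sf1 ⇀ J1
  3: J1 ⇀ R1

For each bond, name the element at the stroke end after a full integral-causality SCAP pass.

#0 →I1
#1 →I2
#2 →Sf1
#3 →J1

β2 |Sf1  (Sf1 fixes flow; stroke at Sf1)
β0 |I1  (I1 outputs flow p/I1)
β1 |I2  (prefer integral on I2)
β3 |J1  (J1 needs exactly one e-in)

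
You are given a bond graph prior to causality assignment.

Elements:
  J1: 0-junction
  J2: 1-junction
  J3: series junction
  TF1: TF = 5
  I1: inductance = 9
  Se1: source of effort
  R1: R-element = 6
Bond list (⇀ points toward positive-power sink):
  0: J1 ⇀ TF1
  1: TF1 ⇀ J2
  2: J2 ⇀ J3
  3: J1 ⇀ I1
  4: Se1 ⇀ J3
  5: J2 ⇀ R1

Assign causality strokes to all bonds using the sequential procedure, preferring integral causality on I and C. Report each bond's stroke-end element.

bond 4 stroke→J3  (Se1 fixes effort; stroke away)
bond 2 stroke→J2  (only one flow-in slot at J3)
bond 3 stroke→I1  (I1 outputs flow p/I1)
bond 0 stroke→J1  (J1 needs exactly one e-in)
bond 1 stroke→TF1  (through TF1, causality passes straight; one stroke at TF1)
bond 5 stroke→J2  (J2 flow already set via bond 1)

#0 →J1
#1 →TF1
#2 →J2
#3 →I1
#4 →J3
#5 →J2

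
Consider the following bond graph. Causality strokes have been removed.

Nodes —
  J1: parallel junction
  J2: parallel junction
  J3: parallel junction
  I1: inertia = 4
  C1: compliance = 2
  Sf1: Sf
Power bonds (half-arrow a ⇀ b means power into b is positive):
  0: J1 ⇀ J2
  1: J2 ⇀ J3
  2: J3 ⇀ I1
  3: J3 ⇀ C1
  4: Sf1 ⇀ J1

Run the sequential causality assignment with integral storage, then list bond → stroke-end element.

#0 stroke at J1
#1 stroke at J2
#2 stroke at I1
#3 stroke at J3
#4 stroke at Sf1

bond 4 stroke→Sf1  (Sf1 (Sf) sets flow on bond)
bond 0 stroke→J1  (J1 needs exactly one e-in)
bond 1 stroke→J2  (J2: last free bond brings effort in)
bond 2 stroke→I1  (I1 outputs flow p/I1)
bond 3 stroke→J3  (only one effort-in slot at J3)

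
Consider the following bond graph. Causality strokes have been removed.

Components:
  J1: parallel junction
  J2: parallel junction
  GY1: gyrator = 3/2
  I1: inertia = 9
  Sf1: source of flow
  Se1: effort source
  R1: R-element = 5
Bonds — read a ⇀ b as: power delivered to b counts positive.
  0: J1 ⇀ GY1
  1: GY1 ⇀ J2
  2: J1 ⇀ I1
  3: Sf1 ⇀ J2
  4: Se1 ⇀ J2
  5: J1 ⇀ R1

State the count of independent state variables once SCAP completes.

1  (I1 all integral)

β3 stroke at Sf1  (source Sf1 imposes f)
β4 stroke at J2  (Se1 (Se) sets effort on bond)
β1 stroke at GY1  (common-e at J2 fixed by 4)
β0 stroke at GY1  (GY1 both-in/both-out from 1)
β2 stroke at I1  (I1: I, integral causality)
β5 stroke at J1  (J1: last free bond brings effort in)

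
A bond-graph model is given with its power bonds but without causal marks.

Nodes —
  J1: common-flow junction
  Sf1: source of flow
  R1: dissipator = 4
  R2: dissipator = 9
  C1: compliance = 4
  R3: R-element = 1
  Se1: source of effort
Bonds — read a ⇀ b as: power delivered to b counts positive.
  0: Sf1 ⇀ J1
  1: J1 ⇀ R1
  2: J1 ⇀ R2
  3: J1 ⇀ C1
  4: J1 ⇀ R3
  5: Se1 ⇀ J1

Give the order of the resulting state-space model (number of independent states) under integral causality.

1  (C1 all integral)

#0 |Sf1  (Sf1 fixes flow; stroke at Sf1)
#5 |J1  (Se1 (Se) sets effort on bond)
#1 |J1  (common-f at J1 fixed by 0)
#2 |J1  (common-f at J1 fixed by 0)
#3 |J1  (J1 flow already set via bond 0)
#4 |J1  (common-f at J1 fixed by 0)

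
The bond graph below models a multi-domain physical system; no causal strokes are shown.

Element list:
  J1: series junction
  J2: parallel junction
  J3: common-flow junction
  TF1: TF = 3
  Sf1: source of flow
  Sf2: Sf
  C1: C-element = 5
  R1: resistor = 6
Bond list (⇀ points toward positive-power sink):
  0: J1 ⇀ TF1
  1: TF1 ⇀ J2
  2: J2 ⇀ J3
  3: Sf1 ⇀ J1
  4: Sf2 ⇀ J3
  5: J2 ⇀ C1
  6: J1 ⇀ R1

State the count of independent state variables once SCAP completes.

1  (C1 all integral)

b3 stroke at Sf1  (Sf1: flow source, stroke at near end)
b4 stroke at Sf2  (Sf2 (Sf) sets flow on bond)
b0 stroke at J1  (J1 flow already set via bond 3)
b6 stroke at J1  (J1: bond 3 brought flow, rest push out)
b2 stroke at J3  (J3 flow already set via bond 4)
b1 stroke at TF1  (TF1: transformer flips bond 0)
b5 stroke at J2  (J2: last free bond brings effort in)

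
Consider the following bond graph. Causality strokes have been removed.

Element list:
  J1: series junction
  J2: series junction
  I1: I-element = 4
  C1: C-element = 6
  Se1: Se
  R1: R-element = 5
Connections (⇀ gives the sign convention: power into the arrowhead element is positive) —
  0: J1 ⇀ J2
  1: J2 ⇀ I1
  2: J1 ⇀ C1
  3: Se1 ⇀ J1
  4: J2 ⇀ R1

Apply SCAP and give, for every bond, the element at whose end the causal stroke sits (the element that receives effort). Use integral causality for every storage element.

b0 stroke→J2
b1 stroke→I1
b2 stroke→J1
b3 stroke→J1
b4 stroke→J2

bond 3 stroke at J1  (Se1 fixes effort; stroke away)
bond 1 stroke at I1  (prefer integral on I1)
bond 0 stroke at J2  (common-f at J2 fixed by 1)
bond 4 stroke at J2  (J2: bond 1 brought flow, rest push out)
bond 2 stroke at J1  (1-jn J1 has f-setter on 0)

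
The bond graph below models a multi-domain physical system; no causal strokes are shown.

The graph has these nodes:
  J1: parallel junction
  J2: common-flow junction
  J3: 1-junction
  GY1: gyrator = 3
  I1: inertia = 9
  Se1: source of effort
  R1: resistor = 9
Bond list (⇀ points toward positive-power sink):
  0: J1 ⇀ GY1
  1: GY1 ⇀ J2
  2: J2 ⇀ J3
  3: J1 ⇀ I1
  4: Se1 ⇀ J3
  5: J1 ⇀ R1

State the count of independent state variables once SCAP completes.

b4 stroke→J3  (Se1: effort source, stroke at far end)
b2 stroke→J2  (closing 1-jn rule on J3)
b1 stroke→GY1  (J2 needs exactly one f-in)
b0 stroke→GY1  (GY GY1: same side as bond 1)
b3 stroke→I1  (I1: I, integral causality)
b5 stroke→J1  (J1 needs exactly one e-in)

1  (I1 all integral)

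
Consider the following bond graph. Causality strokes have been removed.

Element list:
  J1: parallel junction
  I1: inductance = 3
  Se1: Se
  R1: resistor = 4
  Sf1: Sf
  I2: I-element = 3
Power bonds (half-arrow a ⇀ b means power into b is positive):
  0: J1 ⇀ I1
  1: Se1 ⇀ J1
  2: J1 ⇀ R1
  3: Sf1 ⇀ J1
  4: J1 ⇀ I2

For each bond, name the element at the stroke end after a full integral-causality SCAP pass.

#0 →I1
#1 →J1
#2 →R1
#3 →Sf1
#4 →I2

bond 1 stroke→J1  (source Se1 imposes e)
bond 3 stroke→Sf1  (Sf1: flow source, stroke at near end)
bond 0 stroke→I1  (J1 effort already set via bond 1)
bond 2 stroke→R1  (common-e at J1 fixed by 1)
bond 4 stroke→I2  (0-jn J1 has e-setter on 1)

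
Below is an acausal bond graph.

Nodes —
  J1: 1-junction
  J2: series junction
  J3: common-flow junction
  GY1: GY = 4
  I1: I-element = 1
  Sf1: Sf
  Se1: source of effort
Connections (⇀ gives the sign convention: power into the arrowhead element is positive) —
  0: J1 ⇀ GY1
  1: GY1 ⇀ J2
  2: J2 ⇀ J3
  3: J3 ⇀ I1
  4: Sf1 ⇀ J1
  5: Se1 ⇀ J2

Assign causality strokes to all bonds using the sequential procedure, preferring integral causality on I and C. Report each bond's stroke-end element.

#0 stroke at J1
#1 stroke at J2
#2 stroke at J3
#3 stroke at I1
#4 stroke at Sf1
#5 stroke at J2

bond 4 |Sf1  (Sf1 fixes flow; stroke at Sf1)
bond 5 |J2  (Se1: effort source, stroke at far end)
bond 0 |J1  (J1 flow already set via bond 4)
bond 1 |J2  (GY1 both-in/both-out from 0)
bond 2 |J3  (J2 needs exactly one f-in)
bond 3 |I1  (J3 needs exactly one f-in)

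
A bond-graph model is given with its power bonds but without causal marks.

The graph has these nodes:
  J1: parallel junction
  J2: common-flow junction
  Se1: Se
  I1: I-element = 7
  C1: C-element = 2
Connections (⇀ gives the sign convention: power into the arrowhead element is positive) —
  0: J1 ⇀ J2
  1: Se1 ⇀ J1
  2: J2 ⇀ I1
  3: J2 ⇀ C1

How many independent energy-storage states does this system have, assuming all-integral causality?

2  (C1, I1 all integral)

bond 1 |J1  (source Se1 imposes e)
bond 0 |J2  (common-e at J1 fixed by 1)
bond 2 |I1  (I1 outputs flow p/I1)
bond 3 |J2  (J2: bond 2 brought flow, rest push out)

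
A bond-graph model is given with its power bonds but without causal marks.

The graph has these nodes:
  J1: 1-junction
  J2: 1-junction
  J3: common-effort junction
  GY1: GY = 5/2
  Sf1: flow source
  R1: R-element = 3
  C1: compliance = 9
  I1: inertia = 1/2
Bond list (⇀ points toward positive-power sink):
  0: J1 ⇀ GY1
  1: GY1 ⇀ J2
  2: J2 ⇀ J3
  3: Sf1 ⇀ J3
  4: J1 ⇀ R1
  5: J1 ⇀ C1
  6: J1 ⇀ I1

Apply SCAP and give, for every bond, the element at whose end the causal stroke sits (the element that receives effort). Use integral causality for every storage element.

bond 0 stroke at J1
bond 1 stroke at J2
bond 2 stroke at J3
bond 3 stroke at Sf1
bond 4 stroke at J1
bond 5 stroke at J1
bond 6 stroke at I1

#3 |Sf1  (Sf1 (Sf) sets flow on bond)
#2 |J3  (only one effort-in slot at J3)
#1 |J2  (1-jn J2 has f-setter on 2)
#0 |J1  (GY1: gyrator matches bond 1)
#5 |J1  (C1 outputs effort q/C1)
#6 |I1  (I1 outputs flow p/I1)
#4 |J1  (common-f at J1 fixed by 6)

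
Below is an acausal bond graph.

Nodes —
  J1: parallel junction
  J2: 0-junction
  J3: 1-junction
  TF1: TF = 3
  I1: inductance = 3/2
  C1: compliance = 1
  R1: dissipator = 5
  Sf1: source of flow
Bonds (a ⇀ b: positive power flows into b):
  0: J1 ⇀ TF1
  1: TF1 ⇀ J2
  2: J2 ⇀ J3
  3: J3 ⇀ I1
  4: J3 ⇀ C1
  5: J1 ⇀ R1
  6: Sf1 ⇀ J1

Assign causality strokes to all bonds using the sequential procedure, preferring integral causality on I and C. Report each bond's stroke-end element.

bond 0 stroke at TF1
bond 1 stroke at J2
bond 2 stroke at J3
bond 3 stroke at I1
bond 4 stroke at J3
bond 5 stroke at J1
bond 6 stroke at Sf1

b6 stroke→Sf1  (Sf1 (Sf) sets flow on bond)
b3 stroke→I1  (I1 outputs flow p/I1)
b2 stroke→J3  (J3 flow already set via bond 3)
b4 stroke→J3  (J3: bond 3 brought flow, rest push out)
b1 stroke→J2  (closing 0-jn rule on J2)
b0 stroke→TF1  (TF1: transformer flips bond 1)
b5 stroke→J1  (J1: last free bond brings effort in)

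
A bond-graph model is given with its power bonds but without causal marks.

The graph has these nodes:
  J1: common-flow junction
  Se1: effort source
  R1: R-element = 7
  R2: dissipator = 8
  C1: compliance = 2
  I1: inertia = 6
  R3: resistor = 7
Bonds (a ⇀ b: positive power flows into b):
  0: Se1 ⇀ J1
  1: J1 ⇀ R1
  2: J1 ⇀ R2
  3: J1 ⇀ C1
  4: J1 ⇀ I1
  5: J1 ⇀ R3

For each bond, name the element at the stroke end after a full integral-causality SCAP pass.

b0 →J1
b1 →J1
b2 →J1
b3 →J1
b4 →I1
b5 →J1

#0 stroke→J1  (Se1: effort source, stroke at far end)
#3 stroke→J1  (C1 integral (e out))
#4 stroke→I1  (I1 integral (f out))
#1 stroke→J1  (J1 flow already set via bond 4)
#2 stroke→J1  (J1: bond 4 brought flow, rest push out)
#5 stroke→J1  (J1: bond 4 brought flow, rest push out)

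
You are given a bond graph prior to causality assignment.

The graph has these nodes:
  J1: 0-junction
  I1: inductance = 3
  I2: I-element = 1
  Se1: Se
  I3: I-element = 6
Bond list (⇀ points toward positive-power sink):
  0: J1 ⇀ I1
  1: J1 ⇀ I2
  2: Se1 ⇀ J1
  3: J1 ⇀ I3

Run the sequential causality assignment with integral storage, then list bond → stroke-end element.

b2 stroke→J1  (Se1 (Se) sets effort on bond)
b0 stroke→I1  (J1 effort already set via bond 2)
b1 stroke→I2  (J1: bond 2 brought effort, rest push out)
b3 stroke→I3  (0-jn J1 has e-setter on 2)

#0 |I1
#1 |I2
#2 |J1
#3 |I3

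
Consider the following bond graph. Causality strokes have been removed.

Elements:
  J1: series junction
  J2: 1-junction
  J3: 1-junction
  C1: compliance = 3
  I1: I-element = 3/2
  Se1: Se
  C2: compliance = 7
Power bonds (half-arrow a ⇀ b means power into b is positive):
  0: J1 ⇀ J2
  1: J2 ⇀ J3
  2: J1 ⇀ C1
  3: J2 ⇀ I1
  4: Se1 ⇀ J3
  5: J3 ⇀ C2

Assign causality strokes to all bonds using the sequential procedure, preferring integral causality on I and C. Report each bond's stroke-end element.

b0 stroke→J2
b1 stroke→J2
b2 stroke→J1
b3 stroke→I1
b4 stroke→J3
b5 stroke→J3

bond 4 stroke→J3  (source Se1 imposes e)
bond 2 stroke→J1  (prefer integral on C1)
bond 0 stroke→J2  (closing 1-jn rule on J1)
bond 3 stroke→I1  (I1 outputs flow p/I1)
bond 1 stroke→J2  (J2: bond 3 brought flow, rest push out)
bond 5 stroke→J3  (J3: bond 1 brought flow, rest push out)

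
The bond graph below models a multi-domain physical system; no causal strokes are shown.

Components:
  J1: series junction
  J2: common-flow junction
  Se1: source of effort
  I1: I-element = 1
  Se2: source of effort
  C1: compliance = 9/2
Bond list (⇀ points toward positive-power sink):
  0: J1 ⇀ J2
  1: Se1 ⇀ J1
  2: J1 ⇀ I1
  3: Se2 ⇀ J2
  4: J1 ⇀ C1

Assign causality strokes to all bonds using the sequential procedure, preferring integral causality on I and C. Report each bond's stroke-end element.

b1 stroke at J1  (Se1 fixes effort; stroke away)
b3 stroke at J2  (Se2: effort source, stroke at far end)
b0 stroke at J1  (J2: last free bond brings flow in)
b2 stroke at I1  (I1 integral (f out))
b4 stroke at J1  (1-jn J1 has f-setter on 2)

b0 stroke→J1
b1 stroke→J1
b2 stroke→I1
b3 stroke→J2
b4 stroke→J1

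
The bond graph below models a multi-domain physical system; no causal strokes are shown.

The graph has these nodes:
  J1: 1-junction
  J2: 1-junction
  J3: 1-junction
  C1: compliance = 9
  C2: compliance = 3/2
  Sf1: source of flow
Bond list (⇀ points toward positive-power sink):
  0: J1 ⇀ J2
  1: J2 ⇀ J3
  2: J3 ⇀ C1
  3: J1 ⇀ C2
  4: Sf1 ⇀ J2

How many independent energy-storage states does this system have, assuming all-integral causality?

2  (C1, C2 all integral)

bond 4 stroke→Sf1  (Sf1 (Sf) sets flow on bond)
bond 0 stroke→J2  (J2 flow already set via bond 4)
bond 1 stroke→J2  (J2: bond 4 brought flow, rest push out)
bond 2 stroke→J3  (J3: bond 1 brought flow, rest push out)
bond 3 stroke→J1  (common-f at J1 fixed by 0)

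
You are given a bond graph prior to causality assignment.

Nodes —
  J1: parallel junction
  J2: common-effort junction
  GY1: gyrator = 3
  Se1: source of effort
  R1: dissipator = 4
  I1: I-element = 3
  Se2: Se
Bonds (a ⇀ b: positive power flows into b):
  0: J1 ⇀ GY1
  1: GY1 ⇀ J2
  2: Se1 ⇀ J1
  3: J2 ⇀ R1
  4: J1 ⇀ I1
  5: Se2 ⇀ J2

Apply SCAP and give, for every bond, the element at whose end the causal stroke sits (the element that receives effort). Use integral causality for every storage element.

β0 →GY1
β1 →GY1
β2 →J1
β3 →R1
β4 →I1
β5 →J2

bond 2 |J1  (Se1 fixes effort; stroke away)
bond 5 |J2  (source Se2 imposes e)
bond 0 |GY1  (J1: bond 2 brought effort, rest push out)
bond 4 |I1  (0-jn J1 has e-setter on 2)
bond 1 |GY1  (common-e at J2 fixed by 5)
bond 3 |R1  (0-jn J2 has e-setter on 5)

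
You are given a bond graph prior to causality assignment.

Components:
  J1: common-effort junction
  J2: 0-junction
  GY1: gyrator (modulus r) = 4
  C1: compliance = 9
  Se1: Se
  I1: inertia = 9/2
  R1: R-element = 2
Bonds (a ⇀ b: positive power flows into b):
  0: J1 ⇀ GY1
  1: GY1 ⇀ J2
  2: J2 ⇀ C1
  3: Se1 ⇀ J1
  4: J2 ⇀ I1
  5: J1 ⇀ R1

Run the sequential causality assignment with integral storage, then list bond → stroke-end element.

bond 3 stroke at J1  (Se1: effort source, stroke at far end)
bond 0 stroke at GY1  (common-e at J1 fixed by 3)
bond 5 stroke at R1  (0-jn J1 has e-setter on 3)
bond 1 stroke at GY1  (GY GY1: same side as bond 0)
bond 2 stroke at J2  (prefer integral on C1)
bond 4 stroke at I1  (J2: bond 2 brought effort, rest push out)

#0 |GY1
#1 |GY1
#2 |J2
#3 |J1
#4 |I1
#5 |R1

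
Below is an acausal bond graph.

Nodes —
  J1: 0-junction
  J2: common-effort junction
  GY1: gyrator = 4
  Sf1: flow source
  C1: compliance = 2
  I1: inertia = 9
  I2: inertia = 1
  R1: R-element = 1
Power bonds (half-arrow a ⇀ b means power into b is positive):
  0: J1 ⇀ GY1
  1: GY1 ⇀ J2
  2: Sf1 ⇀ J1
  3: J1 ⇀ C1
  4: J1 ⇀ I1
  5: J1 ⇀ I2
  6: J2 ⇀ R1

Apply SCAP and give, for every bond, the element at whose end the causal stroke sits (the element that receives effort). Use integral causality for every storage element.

β2 stroke at Sf1  (Sf1: flow source, stroke at near end)
β3 stroke at J1  (C1 outputs effort q/C1)
β0 stroke at GY1  (J1: bond 3 brought effort, rest push out)
β4 stroke at I1  (J1: bond 3 brought effort, rest push out)
β5 stroke at I2  (0-jn J1 has e-setter on 3)
β1 stroke at GY1  (through GY1, causality inverts; strokes same side of GY1)
β6 stroke at J2  (closing 0-jn rule on J2)

bond 0 →GY1
bond 1 →GY1
bond 2 →Sf1
bond 3 →J1
bond 4 →I1
bond 5 →I2
bond 6 →J2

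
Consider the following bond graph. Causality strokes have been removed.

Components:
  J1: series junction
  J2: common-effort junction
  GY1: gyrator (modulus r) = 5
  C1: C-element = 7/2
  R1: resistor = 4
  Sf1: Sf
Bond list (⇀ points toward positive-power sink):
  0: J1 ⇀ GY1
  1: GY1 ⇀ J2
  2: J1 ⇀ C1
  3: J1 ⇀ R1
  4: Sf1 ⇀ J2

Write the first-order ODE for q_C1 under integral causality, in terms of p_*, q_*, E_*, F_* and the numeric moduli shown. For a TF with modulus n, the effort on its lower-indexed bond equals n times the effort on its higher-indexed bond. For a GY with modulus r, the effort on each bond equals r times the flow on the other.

dq_C1/dt = 5*F_Sf1/4 - q_C1/14

b4 stroke→Sf1  (Sf1 (Sf) sets flow on bond)
b1 stroke→J2  (only one effort-in slot at J2)
b0 stroke→J1  (GY1: gyrator matches bond 1)
b2 stroke→J1  (prefer integral on C1)
b3 stroke→R1  (J1: last free bond brings flow in)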